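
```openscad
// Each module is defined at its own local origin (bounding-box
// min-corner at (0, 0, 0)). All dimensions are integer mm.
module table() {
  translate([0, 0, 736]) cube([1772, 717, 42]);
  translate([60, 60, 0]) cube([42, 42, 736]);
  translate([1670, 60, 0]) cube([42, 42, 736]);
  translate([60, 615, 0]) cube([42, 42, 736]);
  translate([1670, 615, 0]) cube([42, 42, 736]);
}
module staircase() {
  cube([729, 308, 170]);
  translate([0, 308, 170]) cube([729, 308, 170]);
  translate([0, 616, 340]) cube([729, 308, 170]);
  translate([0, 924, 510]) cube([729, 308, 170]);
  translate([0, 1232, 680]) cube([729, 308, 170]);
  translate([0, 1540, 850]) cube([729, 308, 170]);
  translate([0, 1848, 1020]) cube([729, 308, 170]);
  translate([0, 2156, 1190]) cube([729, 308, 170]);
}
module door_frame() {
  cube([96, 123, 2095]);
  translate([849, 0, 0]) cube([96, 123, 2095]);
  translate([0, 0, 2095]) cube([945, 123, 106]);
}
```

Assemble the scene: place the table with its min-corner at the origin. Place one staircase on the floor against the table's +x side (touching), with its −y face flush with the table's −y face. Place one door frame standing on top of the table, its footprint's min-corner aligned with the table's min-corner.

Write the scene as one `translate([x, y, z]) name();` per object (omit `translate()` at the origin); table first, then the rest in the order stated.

table();
translate([1772, 0, 0]) staircase();
translate([0, 0, 778]) door_frame();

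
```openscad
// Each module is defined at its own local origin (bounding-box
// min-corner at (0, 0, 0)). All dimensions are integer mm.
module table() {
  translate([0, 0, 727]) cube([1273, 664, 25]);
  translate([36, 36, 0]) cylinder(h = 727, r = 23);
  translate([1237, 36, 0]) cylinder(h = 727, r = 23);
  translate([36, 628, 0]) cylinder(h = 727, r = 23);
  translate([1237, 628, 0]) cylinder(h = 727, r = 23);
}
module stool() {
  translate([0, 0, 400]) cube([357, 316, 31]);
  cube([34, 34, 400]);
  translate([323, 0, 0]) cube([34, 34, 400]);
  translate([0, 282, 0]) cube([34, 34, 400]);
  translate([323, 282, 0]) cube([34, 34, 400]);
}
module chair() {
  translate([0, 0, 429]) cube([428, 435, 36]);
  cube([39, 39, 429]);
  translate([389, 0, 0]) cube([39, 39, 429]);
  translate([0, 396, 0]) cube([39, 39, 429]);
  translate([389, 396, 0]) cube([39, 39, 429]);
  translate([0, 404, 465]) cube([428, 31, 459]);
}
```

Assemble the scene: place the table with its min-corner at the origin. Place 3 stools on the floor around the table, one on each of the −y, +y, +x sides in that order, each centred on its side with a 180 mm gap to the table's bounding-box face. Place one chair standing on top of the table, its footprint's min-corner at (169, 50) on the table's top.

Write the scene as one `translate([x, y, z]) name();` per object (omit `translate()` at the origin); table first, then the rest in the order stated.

table();
translate([458, -496, 0]) stool();
translate([458, 844, 0]) stool();
translate([1453, 174, 0]) stool();
translate([169, 50, 752]) chair();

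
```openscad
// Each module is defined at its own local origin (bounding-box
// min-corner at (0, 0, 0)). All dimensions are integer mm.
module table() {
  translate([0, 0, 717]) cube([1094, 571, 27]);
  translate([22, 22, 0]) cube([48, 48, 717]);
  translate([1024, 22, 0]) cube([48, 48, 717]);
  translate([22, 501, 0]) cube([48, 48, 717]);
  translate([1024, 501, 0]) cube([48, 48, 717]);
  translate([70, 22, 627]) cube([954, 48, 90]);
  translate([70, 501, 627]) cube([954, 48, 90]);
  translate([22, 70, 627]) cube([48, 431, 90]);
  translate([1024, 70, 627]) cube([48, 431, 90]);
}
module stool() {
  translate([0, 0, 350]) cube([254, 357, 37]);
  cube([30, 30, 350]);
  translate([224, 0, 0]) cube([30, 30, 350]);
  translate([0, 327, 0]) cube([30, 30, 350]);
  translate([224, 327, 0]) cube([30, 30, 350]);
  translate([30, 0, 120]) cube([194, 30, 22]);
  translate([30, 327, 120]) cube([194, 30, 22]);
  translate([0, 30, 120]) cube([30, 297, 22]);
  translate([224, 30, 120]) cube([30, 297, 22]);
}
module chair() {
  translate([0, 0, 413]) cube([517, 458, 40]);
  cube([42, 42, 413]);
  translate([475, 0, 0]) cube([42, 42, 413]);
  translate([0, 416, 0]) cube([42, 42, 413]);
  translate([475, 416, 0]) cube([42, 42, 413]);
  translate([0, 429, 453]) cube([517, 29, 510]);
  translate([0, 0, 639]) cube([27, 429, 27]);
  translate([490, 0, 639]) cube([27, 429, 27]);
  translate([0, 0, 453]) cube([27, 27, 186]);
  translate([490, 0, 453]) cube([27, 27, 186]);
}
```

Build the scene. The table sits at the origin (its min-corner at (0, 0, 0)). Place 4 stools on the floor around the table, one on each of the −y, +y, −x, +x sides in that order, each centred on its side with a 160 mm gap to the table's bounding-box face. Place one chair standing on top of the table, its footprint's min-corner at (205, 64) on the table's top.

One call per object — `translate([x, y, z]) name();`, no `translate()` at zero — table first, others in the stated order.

table();
translate([420, -517, 0]) stool();
translate([420, 731, 0]) stool();
translate([-414, 107, 0]) stool();
translate([1254, 107, 0]) stool();
translate([205, 64, 744]) chair();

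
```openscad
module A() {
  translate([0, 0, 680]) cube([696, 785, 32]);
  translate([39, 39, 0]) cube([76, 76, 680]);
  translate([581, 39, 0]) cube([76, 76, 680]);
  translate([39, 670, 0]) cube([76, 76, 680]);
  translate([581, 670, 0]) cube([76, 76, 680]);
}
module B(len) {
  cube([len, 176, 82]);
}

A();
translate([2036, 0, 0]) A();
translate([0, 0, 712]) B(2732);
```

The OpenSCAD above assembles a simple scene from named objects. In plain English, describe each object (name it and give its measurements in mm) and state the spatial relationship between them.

A is a table with a 696×785 mm rectangular top, 32 mm thick, top surface at z = 712 mm, supported by four 76×76 mm square legs, each inset 39 mm from the nearest pair of top edges, running from the floor.

B is a rectangular beam 2732 mm long (x), 176 mm deep (y), 82 mm thick (z).

The beam spans the tops of two tables placed 1340 mm apart, resting at z = 712 mm.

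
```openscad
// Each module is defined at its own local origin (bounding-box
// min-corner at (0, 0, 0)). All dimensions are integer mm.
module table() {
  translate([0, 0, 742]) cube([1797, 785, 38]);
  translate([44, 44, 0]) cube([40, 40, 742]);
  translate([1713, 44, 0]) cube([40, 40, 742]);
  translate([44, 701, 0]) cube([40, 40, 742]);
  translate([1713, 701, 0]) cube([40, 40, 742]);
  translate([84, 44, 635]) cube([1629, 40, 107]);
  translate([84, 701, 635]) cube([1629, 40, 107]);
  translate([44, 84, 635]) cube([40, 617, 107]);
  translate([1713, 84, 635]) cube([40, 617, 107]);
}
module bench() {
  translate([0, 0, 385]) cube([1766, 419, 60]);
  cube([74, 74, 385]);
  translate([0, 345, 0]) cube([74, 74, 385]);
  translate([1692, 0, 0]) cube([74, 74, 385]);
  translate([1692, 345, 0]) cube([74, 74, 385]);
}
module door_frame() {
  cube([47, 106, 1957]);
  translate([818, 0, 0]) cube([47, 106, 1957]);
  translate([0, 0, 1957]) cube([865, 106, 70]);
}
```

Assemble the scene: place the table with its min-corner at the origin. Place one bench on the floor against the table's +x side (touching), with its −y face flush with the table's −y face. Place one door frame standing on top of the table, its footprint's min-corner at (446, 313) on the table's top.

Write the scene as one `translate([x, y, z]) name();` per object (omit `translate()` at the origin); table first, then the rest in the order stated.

table();
translate([1797, 0, 0]) bench();
translate([446, 313, 780]) door_frame();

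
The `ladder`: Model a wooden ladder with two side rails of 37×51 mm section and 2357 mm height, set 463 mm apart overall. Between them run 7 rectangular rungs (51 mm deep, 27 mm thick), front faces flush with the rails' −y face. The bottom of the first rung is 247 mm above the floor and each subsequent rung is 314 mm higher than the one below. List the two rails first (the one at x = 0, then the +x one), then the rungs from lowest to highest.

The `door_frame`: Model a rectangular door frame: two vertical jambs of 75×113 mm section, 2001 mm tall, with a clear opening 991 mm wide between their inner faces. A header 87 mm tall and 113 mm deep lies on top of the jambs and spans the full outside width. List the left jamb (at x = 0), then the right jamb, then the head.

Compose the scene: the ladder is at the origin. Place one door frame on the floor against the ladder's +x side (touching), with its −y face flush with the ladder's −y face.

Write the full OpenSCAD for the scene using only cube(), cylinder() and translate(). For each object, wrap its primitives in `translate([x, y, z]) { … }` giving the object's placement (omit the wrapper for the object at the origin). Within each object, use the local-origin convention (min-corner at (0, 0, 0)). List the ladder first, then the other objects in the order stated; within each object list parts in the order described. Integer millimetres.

cube([37, 51, 2357]);
translate([426, 0, 0]) cube([37, 51, 2357]);
translate([37, 0, 247]) cube([389, 51, 27]);
translate([37, 0, 561]) cube([389, 51, 27]);
translate([37, 0, 875]) cube([389, 51, 27]);
translate([37, 0, 1189]) cube([389, 51, 27]);
translate([37, 0, 1503]) cube([389, 51, 27]);
translate([37, 0, 1817]) cube([389, 51, 27]);
translate([37, 0, 2131]) cube([389, 51, 27]);
translate([463, 0, 0]) {
  cube([75, 113, 2001]);
  translate([1066, 0, 0]) cube([75, 113, 2001]);
  translate([0, 0, 2001]) cube([1141, 113, 87]);
}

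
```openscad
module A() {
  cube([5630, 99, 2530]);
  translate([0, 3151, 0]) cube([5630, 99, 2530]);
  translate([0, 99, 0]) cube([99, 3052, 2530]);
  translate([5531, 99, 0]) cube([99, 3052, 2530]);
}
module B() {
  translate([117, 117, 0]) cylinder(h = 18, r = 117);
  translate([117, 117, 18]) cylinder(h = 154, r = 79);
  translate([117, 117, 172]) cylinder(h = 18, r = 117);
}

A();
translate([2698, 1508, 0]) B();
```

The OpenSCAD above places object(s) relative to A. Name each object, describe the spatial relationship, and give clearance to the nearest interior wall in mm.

Clearances: x = 2599, y = 1409; minimum 1409 mm.

A is a house frame. B is a spool. The spool sits inside the house frame, centred. The clearance to the nearest interior wall is 1409 mm.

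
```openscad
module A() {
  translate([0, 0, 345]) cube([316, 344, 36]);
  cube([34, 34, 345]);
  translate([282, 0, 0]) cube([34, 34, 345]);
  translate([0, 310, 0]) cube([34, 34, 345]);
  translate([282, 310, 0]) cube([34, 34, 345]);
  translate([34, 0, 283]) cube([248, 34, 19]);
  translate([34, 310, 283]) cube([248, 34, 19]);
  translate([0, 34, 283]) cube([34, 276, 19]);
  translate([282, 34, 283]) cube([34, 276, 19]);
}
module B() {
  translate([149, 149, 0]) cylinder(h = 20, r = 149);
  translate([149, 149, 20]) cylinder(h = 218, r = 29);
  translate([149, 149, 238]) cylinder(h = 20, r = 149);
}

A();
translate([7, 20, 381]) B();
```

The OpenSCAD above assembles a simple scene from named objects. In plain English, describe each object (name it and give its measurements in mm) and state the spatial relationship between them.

A is a simple wooden stool: a rectangular seat 316 mm (x) by 344 mm (y), 36 mm thick, top face at z = 381 mm, on four square legs, each 34×34 mm in cross-section. The legs rest on z = 0, each flush with a corner of the seat. Four stretchers, 34 mm wide and 19 mm tall, connect adjacent legs with their undersides at z = 283 mm, each running between the inner faces of the legs it joins and aligned with the legs' outer faces on the other axis.

B is a spool: two coaxial disc flanges of radius 149 mm and thickness 20 mm, joined by a core cylinder of radius 29 mm and height 218 mm. The lower flange rests on z = 0 and the three cylinders share a vertical axis.

The spool is on top of the stool.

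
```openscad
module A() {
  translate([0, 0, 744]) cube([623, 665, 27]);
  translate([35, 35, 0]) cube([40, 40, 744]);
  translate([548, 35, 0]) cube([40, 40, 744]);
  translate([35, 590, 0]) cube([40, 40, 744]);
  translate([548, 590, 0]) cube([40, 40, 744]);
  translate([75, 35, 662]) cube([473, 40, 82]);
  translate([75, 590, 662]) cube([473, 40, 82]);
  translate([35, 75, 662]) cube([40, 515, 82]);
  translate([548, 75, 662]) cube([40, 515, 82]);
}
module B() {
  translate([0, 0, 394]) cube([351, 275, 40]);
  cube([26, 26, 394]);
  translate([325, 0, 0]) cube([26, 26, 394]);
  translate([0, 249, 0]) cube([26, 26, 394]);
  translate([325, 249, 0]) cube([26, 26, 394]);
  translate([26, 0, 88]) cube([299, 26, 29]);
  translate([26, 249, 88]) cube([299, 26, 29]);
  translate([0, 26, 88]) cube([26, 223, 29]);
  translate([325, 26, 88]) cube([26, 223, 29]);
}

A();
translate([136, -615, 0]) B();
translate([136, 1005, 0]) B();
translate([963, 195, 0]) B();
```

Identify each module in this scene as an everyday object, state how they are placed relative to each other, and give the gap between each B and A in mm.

A is a table. B is a stool. Three stools sit around the table at the −y, +y, +x sides. The gap between each stool and the table is 340 mm.

Each stool's nearest face is 340 mm from the table's bounding box.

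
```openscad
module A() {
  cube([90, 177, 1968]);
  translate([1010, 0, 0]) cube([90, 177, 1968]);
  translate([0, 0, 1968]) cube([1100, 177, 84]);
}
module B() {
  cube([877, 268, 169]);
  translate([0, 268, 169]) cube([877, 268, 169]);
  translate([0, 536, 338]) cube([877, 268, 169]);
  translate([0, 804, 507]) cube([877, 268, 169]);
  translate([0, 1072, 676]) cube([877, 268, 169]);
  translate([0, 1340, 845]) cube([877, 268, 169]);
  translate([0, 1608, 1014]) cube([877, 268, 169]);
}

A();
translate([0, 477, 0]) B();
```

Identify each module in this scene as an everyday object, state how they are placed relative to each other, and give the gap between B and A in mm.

A is a door frame. B is a staircase. The staircase is on the floor beside the door frame on its +y side. The gap between the staircase and the door frame is 300 mm.

The staircase's nearest face is 300 mm from the door frame's +y face.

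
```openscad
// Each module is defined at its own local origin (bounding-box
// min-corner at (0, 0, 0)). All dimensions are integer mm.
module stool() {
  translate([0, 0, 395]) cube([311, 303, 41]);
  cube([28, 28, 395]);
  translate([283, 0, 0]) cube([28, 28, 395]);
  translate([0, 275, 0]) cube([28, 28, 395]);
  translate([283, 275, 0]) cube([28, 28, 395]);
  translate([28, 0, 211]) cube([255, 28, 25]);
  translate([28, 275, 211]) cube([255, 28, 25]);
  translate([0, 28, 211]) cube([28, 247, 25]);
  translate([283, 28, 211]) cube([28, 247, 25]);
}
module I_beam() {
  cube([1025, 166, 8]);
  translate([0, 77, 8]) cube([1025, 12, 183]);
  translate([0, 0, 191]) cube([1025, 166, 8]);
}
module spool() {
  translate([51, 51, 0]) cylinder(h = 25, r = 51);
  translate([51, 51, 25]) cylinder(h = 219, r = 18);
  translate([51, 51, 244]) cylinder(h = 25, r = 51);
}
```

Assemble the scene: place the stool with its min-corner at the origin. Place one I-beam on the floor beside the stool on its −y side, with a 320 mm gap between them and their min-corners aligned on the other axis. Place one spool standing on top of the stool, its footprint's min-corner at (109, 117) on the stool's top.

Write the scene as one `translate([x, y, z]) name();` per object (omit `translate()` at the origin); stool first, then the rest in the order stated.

stool();
translate([0, -486, 0]) I_beam();
translate([109, 117, 436]) spool();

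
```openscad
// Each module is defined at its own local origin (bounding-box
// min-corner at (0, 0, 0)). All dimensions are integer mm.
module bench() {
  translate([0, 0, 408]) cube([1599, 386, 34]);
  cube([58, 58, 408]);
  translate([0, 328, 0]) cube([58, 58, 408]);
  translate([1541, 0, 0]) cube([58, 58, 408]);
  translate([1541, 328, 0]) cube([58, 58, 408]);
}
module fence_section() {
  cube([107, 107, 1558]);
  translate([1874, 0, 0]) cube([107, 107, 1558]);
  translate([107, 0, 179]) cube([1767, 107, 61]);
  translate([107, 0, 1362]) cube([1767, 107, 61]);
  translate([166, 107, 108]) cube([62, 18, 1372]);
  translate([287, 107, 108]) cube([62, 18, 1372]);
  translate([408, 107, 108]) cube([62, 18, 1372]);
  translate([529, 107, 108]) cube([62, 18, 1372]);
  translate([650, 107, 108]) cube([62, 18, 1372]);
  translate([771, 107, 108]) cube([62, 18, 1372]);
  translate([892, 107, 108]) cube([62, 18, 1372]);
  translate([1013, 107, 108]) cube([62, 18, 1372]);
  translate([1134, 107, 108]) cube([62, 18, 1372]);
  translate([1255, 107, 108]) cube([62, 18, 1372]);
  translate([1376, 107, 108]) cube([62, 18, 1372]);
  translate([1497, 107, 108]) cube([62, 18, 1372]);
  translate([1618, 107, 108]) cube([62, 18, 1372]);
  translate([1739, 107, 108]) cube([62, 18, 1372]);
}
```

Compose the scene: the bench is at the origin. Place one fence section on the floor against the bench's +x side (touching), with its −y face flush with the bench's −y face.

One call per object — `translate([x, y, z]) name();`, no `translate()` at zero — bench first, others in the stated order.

bench();
translate([1599, 0, 0]) fence_section();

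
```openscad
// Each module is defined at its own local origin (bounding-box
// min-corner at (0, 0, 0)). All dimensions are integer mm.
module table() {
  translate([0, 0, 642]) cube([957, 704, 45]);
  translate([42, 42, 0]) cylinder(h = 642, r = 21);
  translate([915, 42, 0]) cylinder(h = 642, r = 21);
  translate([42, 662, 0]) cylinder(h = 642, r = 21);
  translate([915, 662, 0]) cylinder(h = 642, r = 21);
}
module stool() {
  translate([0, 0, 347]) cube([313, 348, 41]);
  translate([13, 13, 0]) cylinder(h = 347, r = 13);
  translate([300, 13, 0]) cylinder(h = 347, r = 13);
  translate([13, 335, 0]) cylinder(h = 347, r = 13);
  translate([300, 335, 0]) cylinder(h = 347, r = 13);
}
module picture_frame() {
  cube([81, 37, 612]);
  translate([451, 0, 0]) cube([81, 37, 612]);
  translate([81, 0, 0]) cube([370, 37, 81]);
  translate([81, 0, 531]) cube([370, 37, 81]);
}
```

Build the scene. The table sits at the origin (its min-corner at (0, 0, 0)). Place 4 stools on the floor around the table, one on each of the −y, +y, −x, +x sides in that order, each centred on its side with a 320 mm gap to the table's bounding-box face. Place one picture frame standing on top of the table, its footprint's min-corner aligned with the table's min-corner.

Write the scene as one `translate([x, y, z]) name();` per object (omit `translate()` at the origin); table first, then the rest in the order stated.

table();
translate([322, -668, 0]) stool();
translate([322, 1024, 0]) stool();
translate([-633, 178, 0]) stool();
translate([1277, 178, 0]) stool();
translate([0, 0, 687]) picture_frame();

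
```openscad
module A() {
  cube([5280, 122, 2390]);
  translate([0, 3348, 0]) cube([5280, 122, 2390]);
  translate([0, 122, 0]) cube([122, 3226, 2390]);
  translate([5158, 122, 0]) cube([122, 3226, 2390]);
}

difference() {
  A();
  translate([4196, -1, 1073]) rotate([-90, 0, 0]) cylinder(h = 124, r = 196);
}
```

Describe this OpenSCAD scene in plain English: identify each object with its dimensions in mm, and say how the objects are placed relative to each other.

A is the wall frame of a small rectangular building: four walls, each 2390 mm tall and 122 mm thick, enclosing a footprint 5280 mm (x) by 3470 mm (y) outside-to-outside, with no floor or roof. The front and back walls (the −y and +y sides) span the full width; the two side walls fit between them.

The house frame has a circular hole of radius 196 mm through its front wall, centred at (x = 4196, z = 1073).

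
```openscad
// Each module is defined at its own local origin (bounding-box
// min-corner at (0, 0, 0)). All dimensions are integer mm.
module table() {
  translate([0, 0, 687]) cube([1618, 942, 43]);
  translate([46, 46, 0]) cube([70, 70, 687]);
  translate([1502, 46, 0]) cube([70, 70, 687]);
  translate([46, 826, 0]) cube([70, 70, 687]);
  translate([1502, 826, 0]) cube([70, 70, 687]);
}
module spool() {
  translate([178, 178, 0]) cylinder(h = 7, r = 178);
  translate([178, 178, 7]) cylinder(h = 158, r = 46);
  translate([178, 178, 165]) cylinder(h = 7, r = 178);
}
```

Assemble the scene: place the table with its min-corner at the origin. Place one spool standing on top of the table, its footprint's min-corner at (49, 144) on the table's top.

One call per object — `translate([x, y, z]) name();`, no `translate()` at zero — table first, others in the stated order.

table();
translate([49, 144, 730]) spool();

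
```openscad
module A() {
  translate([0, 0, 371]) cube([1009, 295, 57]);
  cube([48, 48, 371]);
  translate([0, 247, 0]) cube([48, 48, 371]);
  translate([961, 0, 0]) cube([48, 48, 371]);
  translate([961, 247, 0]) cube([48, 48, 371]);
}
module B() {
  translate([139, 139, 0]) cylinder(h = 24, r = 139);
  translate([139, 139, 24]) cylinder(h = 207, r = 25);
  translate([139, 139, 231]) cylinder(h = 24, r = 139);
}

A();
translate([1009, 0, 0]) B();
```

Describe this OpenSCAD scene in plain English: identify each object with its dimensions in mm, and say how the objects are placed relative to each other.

A is a long wooden bench with a 1009 mm (x) × 295 mm (y) seat, 57 mm thick, its top surface 428 mm above the floor. Four 48 mm square legs at the seat corners, flush with the edges, run from z = 0 to the seat underside.

B is a spool: two coaxial disc flanges of radius 139 mm and thickness 24 mm, joined by a core cylinder of radius 25 mm and height 207 mm. The lower flange rests on z = 0 and the three cylinders share a vertical axis.

The spool is against the bench's +x side, with their −y faces flush.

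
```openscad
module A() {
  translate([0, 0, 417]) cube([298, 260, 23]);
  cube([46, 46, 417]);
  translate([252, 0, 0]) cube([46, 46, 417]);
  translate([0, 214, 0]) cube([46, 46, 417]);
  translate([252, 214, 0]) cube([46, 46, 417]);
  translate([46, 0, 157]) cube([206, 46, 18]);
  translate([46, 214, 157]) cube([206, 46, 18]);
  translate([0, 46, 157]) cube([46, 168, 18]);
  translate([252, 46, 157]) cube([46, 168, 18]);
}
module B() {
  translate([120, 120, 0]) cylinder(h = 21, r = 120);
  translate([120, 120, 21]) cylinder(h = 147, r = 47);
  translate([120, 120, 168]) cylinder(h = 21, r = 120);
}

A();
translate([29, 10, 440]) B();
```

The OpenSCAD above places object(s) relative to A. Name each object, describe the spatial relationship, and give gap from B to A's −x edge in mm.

The spool's min-x is at 29; the stool's min-x is 0; gap = 29 mm.

A is a stool. B is a spool. The spool is on top of the stool, centred. The gap from the spool to the stool's −x edge is 29 mm.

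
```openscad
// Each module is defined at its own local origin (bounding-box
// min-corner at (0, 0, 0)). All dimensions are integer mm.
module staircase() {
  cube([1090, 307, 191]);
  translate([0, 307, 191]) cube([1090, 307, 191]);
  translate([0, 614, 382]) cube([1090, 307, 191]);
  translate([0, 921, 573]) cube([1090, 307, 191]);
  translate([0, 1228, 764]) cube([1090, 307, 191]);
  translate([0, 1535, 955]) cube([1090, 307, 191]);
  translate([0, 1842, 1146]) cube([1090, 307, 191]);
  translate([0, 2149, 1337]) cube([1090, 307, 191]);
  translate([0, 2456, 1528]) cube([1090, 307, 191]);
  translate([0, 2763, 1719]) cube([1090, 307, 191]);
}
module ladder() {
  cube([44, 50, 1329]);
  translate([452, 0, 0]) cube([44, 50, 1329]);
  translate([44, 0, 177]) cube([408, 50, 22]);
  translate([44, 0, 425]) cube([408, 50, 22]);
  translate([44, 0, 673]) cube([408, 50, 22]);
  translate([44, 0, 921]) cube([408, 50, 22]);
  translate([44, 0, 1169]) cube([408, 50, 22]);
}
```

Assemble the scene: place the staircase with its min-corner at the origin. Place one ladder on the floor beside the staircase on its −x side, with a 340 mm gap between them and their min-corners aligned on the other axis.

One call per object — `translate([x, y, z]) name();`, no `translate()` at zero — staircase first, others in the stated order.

staircase();
translate([-836, 0, 0]) ladder();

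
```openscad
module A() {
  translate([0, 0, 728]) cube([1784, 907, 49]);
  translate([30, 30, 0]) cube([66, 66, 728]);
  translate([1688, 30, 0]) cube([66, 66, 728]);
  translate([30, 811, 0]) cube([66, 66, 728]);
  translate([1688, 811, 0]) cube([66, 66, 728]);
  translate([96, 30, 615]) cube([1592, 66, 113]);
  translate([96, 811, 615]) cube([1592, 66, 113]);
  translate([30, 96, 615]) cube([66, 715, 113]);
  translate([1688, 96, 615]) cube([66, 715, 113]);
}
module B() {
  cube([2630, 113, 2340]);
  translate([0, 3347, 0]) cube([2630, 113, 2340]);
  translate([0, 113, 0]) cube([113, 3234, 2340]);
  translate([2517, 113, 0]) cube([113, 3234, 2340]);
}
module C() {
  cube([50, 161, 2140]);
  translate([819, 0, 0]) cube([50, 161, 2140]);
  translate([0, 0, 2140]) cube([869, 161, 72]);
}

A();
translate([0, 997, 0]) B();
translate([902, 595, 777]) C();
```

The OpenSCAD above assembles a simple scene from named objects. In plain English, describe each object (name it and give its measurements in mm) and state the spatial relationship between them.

A is a table with a 1784×907 mm rectangular top, 49 mm thick, top surface at z = 777 mm, supported by four 66×66 mm square legs, each inset 30 mm from the nearest pair of top edges, running from the floor. Four apron rails, 66 mm thick and 113 mm tall, run between adjacent legs with their top edges flush with the underside of the top and their outer faces flush with the legs' outer faces.

B is a box-shaped house frame (walls only): outside footprint 2630×3460 mm, wall height 2340 mm, wall thickness 113 mm. The two y-facing walls run the full x-width; the two x-facing walls fit between the inner faces of the y-facing walls.

C is a rectangular door frame: two vertical jambs of 50×161 mm section, 2140 mm tall, with a clear opening 769 mm wide between their inner faces. A header 72 mm tall and 161 mm deep lies on top of the jambs and spans the full outside width.

The house frame is on the floor beside the table on its +y side. The door frame is on top of the table.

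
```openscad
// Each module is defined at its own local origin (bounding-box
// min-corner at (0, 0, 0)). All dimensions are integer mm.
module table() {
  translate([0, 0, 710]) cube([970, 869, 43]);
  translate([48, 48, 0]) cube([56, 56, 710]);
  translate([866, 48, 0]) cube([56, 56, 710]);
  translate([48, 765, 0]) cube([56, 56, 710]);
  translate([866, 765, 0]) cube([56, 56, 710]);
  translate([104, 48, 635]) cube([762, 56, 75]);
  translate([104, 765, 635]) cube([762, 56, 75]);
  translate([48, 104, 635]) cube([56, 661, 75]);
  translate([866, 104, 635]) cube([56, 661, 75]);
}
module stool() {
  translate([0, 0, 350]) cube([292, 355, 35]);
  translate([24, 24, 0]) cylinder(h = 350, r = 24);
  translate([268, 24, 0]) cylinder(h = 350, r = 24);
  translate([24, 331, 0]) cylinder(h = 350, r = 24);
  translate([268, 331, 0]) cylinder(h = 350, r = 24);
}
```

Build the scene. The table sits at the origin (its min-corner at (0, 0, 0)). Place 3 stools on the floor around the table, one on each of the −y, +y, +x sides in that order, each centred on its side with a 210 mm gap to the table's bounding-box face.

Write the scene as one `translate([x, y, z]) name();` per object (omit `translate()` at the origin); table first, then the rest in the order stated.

table();
translate([339, -565, 0]) stool();
translate([339, 1079, 0]) stool();
translate([1180, 257, 0]) stool();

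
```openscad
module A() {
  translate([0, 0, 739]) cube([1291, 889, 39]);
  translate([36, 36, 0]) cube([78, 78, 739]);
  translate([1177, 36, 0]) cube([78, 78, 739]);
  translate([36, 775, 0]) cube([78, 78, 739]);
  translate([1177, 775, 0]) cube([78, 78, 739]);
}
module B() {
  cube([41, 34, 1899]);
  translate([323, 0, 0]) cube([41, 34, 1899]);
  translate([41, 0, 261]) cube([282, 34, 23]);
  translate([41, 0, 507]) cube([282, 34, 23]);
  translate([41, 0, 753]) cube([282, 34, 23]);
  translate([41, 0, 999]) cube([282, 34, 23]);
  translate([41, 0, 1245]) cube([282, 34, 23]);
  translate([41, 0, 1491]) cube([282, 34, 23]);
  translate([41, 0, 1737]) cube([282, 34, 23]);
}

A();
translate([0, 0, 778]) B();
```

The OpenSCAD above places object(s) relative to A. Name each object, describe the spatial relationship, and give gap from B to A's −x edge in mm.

The ladder's min-x is at 0; the table's min-x is 0; gap = 0 mm.

A is a table. B is a ladder. The ladder is on top of the table. The gap from the ladder to the table's −x edge is 0 mm.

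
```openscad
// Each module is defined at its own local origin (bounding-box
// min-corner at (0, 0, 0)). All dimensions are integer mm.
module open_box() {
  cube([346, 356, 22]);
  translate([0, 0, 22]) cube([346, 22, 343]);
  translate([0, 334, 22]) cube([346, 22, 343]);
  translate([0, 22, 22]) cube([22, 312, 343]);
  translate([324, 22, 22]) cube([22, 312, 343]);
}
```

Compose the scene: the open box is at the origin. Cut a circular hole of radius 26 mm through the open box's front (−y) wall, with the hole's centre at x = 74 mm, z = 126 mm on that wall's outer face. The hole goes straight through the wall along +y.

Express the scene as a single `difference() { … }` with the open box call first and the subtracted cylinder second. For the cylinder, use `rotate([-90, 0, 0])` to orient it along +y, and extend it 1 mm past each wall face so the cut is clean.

difference() {
  open_box();
  translate([74, -1, 126]) rotate([-90, 0, 0]) cylinder(h = 24, r = 26);
}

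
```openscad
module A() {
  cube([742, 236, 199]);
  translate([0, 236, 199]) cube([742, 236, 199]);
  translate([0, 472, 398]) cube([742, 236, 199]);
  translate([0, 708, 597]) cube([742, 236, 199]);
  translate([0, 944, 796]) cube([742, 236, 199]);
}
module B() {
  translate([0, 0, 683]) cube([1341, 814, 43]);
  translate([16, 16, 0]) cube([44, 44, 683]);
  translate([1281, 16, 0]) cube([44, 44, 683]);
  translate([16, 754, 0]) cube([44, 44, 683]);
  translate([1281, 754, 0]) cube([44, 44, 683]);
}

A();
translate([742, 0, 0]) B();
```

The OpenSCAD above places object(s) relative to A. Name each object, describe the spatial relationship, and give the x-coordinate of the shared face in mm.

The staircase's +x face and the table's −x face are both at x = 742 mm.

A is a staircase. B is a table. The table is against the staircase's +x side, with their −y faces flush. The x-coordinate of the shared face is 742 mm.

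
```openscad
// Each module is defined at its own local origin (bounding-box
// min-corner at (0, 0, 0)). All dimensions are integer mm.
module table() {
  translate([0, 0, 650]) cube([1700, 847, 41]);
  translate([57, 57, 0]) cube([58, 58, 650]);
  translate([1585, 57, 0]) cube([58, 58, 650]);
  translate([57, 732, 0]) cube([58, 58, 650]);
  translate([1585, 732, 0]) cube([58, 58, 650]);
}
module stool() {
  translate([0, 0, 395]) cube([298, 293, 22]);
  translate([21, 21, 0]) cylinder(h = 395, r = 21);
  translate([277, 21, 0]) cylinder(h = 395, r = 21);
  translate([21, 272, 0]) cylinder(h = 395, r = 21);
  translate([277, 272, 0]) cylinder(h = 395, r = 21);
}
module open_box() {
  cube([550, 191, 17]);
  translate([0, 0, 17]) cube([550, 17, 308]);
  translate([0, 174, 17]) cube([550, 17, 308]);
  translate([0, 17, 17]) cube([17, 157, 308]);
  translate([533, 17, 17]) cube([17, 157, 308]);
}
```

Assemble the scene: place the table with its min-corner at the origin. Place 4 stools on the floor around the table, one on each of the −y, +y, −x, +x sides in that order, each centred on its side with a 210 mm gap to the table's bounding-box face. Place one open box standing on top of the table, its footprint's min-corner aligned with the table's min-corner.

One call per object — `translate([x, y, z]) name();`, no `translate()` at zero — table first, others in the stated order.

table();
translate([701, -503, 0]) stool();
translate([701, 1057, 0]) stool();
translate([-508, 277, 0]) stool();
translate([1910, 277, 0]) stool();
translate([0, 0, 691]) open_box();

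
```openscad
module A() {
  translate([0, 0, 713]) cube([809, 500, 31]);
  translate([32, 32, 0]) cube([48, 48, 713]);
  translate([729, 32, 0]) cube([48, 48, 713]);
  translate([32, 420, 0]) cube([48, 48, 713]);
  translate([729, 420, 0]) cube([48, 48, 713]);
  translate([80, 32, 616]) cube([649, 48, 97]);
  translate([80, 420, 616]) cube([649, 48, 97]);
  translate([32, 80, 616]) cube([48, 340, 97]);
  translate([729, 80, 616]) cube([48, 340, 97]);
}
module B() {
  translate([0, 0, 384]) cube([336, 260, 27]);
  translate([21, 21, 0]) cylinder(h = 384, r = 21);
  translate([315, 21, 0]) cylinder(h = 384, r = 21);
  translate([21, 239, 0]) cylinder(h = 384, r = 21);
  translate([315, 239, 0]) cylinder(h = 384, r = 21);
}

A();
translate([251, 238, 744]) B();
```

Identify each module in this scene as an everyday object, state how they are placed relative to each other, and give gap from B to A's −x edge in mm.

The stool's min-x is at 251; the table's min-x is 0; gap = 251 mm.

A is a table. B is a stool. The stool is on top of the table. The gap from the stool to the table's −x edge is 251 mm.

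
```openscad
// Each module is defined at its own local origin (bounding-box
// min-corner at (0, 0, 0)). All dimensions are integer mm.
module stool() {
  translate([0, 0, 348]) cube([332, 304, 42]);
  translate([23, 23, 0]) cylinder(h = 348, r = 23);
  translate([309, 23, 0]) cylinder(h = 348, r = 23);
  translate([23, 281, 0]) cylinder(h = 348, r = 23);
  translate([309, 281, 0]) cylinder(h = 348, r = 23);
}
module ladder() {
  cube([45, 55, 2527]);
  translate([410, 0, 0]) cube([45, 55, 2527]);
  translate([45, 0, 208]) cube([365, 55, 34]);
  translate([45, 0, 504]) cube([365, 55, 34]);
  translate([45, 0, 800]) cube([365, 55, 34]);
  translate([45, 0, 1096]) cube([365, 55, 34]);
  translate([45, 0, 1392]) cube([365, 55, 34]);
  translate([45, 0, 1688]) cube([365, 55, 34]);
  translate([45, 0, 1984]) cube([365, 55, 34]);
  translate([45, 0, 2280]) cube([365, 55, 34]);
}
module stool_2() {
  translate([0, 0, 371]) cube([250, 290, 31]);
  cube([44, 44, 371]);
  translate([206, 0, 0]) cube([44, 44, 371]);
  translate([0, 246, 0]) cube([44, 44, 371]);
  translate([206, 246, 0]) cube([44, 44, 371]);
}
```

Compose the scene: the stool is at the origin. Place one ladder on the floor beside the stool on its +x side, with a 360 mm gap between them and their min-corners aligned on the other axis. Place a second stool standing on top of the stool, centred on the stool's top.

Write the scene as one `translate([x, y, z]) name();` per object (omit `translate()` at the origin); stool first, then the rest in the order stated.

stool();
translate([692, 0, 0]) ladder();
translate([41, 7, 390]) stool_2();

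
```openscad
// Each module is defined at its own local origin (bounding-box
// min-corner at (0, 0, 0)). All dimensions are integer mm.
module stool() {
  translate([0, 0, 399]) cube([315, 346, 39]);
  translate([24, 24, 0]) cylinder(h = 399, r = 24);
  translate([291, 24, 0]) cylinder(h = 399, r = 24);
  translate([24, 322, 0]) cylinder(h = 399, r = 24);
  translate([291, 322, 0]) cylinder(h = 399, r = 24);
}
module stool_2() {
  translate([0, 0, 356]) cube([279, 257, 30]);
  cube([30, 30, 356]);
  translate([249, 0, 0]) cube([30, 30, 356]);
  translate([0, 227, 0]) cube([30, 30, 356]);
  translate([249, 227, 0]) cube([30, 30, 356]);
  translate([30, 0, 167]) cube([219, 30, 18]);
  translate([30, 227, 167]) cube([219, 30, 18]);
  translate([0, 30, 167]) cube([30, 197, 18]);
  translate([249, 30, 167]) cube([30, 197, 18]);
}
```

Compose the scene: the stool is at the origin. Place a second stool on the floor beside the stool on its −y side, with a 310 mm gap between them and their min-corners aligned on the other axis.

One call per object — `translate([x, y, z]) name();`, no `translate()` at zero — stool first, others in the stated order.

stool();
translate([0, -567, 0]) stool_2();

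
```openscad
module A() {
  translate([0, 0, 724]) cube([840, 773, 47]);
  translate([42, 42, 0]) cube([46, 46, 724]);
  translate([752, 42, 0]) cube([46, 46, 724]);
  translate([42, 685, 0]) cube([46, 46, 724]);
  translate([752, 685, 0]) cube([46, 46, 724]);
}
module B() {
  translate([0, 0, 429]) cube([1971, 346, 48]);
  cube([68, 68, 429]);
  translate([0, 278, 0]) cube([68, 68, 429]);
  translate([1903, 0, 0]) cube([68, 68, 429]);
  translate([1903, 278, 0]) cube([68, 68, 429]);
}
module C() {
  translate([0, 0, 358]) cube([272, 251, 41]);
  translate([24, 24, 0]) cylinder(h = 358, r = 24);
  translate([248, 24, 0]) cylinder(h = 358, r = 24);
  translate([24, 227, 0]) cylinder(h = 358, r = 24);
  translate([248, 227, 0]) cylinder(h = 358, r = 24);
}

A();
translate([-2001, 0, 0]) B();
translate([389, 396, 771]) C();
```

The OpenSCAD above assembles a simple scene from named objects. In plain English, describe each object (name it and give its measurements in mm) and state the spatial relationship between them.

A is a rectangular dining table. The top is 840×773×47 mm with its upper surface at z = 771 mm. It stands on four 46×46 mm square legs, each inset 42 mm from the nearest pair of top edges, running from the floor to the underside of the top.

B is a long wooden bench with a 1971 mm (x) × 346 mm (y) seat, 48 mm thick, its top surface 477 mm above the floor. Four 68 mm square legs at the seat corners, flush with the edges, run from z = 0 to the seat underside.

C is a simple wooden stool: a rectangular seat 272 mm (x) by 251 mm (y), 41 mm thick, top face at z = 399 mm, on four round legs, each 48 mm in diameter. The legs rest on z = 0, each leg's axis is inset half a diameter from the nearest pair of seat edges (so the leg's bounding box is flush with the corner).

The bench is on the floor beside the table on its −x side. The stool is on top of the table.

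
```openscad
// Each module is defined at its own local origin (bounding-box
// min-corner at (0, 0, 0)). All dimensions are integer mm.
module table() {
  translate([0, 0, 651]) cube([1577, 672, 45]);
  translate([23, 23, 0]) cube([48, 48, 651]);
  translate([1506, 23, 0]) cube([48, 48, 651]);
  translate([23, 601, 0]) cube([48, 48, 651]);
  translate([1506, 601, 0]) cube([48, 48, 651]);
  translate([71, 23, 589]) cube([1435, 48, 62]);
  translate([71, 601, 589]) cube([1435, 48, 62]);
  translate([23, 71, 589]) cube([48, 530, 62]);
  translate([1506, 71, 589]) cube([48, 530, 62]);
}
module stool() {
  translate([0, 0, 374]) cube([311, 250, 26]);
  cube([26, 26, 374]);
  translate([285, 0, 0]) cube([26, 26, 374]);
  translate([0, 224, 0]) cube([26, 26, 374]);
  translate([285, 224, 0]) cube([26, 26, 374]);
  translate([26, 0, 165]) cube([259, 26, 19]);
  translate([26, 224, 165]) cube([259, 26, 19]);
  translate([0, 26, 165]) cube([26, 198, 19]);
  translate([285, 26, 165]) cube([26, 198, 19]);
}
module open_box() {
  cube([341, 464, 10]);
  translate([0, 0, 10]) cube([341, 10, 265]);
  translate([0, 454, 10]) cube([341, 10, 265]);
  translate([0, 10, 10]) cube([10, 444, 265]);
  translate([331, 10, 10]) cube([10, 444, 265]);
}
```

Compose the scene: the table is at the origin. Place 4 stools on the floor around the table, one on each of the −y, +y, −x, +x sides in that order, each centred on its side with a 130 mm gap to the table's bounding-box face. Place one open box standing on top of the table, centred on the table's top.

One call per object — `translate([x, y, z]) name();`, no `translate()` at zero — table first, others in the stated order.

table();
translate([633, -380, 0]) stool();
translate([633, 802, 0]) stool();
translate([-441, 211, 0]) stool();
translate([1707, 211, 0]) stool();
translate([618, 104, 696]) open_box();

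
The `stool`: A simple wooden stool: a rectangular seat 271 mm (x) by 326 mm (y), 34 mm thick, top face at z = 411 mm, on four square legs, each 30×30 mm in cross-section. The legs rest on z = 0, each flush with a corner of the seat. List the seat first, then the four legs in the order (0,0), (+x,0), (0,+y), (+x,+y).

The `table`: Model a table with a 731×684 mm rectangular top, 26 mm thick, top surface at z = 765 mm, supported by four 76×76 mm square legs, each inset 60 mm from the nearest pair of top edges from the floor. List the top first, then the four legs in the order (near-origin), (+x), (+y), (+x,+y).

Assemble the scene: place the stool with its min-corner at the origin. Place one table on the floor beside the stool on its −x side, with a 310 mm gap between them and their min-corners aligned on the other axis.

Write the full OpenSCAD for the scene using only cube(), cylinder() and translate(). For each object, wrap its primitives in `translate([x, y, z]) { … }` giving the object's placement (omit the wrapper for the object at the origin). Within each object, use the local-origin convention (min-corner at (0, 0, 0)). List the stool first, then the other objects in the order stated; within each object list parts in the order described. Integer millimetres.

translate([0, 0, 377]) cube([271, 326, 34]);
cube([30, 30, 377]);
translate([241, 0, 0]) cube([30, 30, 377]);
translate([0, 296, 0]) cube([30, 30, 377]);
translate([241, 296, 0]) cube([30, 30, 377]);
translate([-1041, 0, 0]) {
  translate([0, 0, 739]) cube([731, 684, 26]);
  translate([60, 60, 0]) cube([76, 76, 739]);
  translate([595, 60, 0]) cube([76, 76, 739]);
  translate([60, 548, 0]) cube([76, 76, 739]);
  translate([595, 548, 0]) cube([76, 76, 739]);
}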